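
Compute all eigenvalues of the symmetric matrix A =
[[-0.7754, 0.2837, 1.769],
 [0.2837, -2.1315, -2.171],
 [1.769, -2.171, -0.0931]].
sigma(A) ≈ {-4, -1, 2}

A is real symmetric, so its spectrum consists of real eigenvalues. Expanding the characteristic polynomial of the displayed matrix gives
  det(λ I - A) = p(λ) = λ^3 + (3)λ^2 + (-6)λ + (-8).
Solving p(λ) = 0 yields eigenvalues ≈ -4, -1, 2. (A is shown rounded to 4 decimals, so these recover the underlying integer eigenvalues to within that precision.)
Verification: the trace of A = -3 equals the sum of eigenvalues -3, and det(A) ≈ 7.9994 matches the eigenvalue product 8.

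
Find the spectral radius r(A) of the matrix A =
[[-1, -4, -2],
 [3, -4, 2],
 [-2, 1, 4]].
r(A) ≈ 4.8908

The eigenvalues of A are the roots of its characteristic polynomial. With M = A (coefficients from the trace, the sum of principal 2x2 minors, and det A):
  p(λ) = det(λ I - M) = λ^3 + λ^2 - 10λ - 92.
No integer candidate from the rational root theorem (±divisors of 92) is a root, so the roots are irrational. The cubic discriminant is Δ = -207500 < 0, so there is one real root and a complex-conjugate pair. p(4) = -52 and p(5) = 8 have opposite signs, so a root lies in (4, 5); Newton's method refines it to λ ≈ 4.8908. Dividing out (λ - (4.8908)) leaves approximately λ^2 + 5.8908λ + 18.8108. For λ^2 + 5.8908λ + 18.8108 the discriminant is -40.5416. It is negative, so the remaining roots are the complex-conjugate pair λ ≈ -2.9454 ± 3.1836i. Their product equals the constant term, so |λ|^2 ≈ 18.8108 and |λ| ≈ 4.3371.
Thus the eigenvalues (to 4 decimals) are 4.8908 (modulus 4.8908); -2.9454 ± 3.1836i (modulus 4.3371). The spectral radius is the largest modulus: r(A) ≈ 4.8908. (Cross-check: r(A) ≤ ||A||_2 ≈ 6.1844; equality holds whenever A is normal, though it can also hold for some non-normal A.)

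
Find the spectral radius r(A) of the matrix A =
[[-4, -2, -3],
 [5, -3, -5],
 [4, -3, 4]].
r(A) ≈ 6.0367

The eigenvalues of A are the roots of its characteristic polynomial. With M = A (coefficients from the trace, the sum of principal 2x2 minors, and det A):
  p(λ) = det(λ I - M) = λ^3 + 3λ^2 - 9λ - 197.
No integer candidate from the rational root theorem (±divisors of 197) is a root, so the roots are irrational. The cubic discriminant is Δ = -927180 < 0, so there is one real root and a complex-conjugate pair. p(5) = -42 and p(6) = 73 have opposite signs, so a root lies in (5, 6); Newton's method refines it to λ ≈ 5.4059. Dividing out (λ - (5.4059)) leaves approximately λ^2 + 8.4059λ + 36.4416. For λ^2 + 8.4059λ + 36.4416 the discriminant is -75.1071. It is negative, so the remaining roots are the complex-conjugate pair λ ≈ -4.203 ± 4.3332i. Their product equals the constant term, so |λ|^2 ≈ 36.4416 and |λ| ≈ 6.0367.
Thus the eigenvalues (to 4 decimals) are 5.4059 (modulus 5.4059); -4.203 ± 4.3332i (modulus 6.0367). The spectral radius is the largest modulus: r(A) ≈ 6.0367. (Cross-check: r(A) ≤ ||A||_2 ≈ 8.0862; equality holds whenever A is normal, though it can also hold for some non-normal A.)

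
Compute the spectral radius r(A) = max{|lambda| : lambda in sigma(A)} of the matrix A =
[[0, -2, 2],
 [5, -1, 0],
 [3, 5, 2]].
r(A) ≈ 4.4267

The eigenvalues of A are the roots of its characteristic polynomial. With M = A (coefficients from the trace, the sum of principal 2x2 minors, and det A):
  p(λ) = det(λ I - M) = λ^3 - λ^2 + 2λ - 76.
No integer candidate from the rational root theorem (±divisors of 76) is a root, so the roots are irrational. The cubic discriminant is Δ = -153548 < 0, so there is one real root and a complex-conjugate pair. p(4) = -20 and p(5) = 34 have opposite signs, so a root lies in (4, 5); Newton's method refines it to λ ≈ 4.4267. Dividing out (λ - (4.4267)) leaves approximately λ^2 + 3.4267λ + 17.1687. For λ^2 + 3.4267λ + 17.1687 the discriminant is -56.9327. It is negative, so the remaining roots are the complex-conjugate pair λ ≈ -1.7133 ± 3.7727i. Their product equals the constant term, so |λ|^2 ≈ 17.1687 and |λ| ≈ 4.1435.
Thus the eigenvalues (to 4 decimals) are 4.4267 (modulus 4.4267); -1.7133 ± 3.7727i (modulus 4.1435). The spectral radius is the largest modulus: r(A) ≈ 4.4267. (Cross-check: r(A) ≤ ||A||_2 ≈ 6.6461; equality holds whenever A is normal, though it can also hold for some non-normal A.)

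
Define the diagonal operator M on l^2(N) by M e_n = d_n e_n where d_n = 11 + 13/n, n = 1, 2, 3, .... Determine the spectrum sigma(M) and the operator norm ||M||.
sigma(M) = {11 + 13/n : n ≥ 1} ∪ {11}; ||M|| = 24

A bounded diagonal operator on l^2 with diagonal entries d_n has spectrum equal to the closure of {d_n : n ≥ 1}: every d_n is an eigenvalue (with eigenvector e_n), so {d_n} ⊂ sigma(M); the spectrum is closed, so its closure is too; and for lambda not in the closure, (M - lambda I) has bounded inverse (the diagonal entries 1/(d_n - lambda) are bounded). For our sequence d_n = 11 + 13/n, n = 1, 2, 3, ...:
  - {d_n} = {11 + 13/n : n ≥ 1}; the only limit point is 11
  - closure = {11 + 13/n : n ≥ 1} ∪ {11}
For the norm: a diagonal operator has ||M|| = sup_n |d_n|. Here d_n = 11 + 13/n is positive and decreasing, so sup_n |d_n| = d_1 = 11 + 13 = 24. So ||M|| = 24.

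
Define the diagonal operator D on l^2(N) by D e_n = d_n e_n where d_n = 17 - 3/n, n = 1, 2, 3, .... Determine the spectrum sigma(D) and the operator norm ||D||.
sigma(D) = {17 - 3/n : n ≥ 1} ∪ {17}; ||D|| = 17

A bounded diagonal operator on l^2 with diagonal entries d_n has spectrum equal to the closure of {d_n : n ≥ 1}: every d_n is an eigenvalue (with eigenvector e_n), so {d_n} ⊂ sigma(D); the spectrum is closed, so its closure is too; and for lambda not in the closure, (D - lambda I) has bounded inverse (the diagonal entries 1/(d_n - lambda) are bounded). For our sequence d_n = 17 - 3/n, n = 1, 2, 3, ...:
  - {d_n} = {17 - 3/n : n ≥ 1}; the only limit point is 17
  - closure = {17 - 3/n : n ≥ 1} ∪ {17}
For the norm: a diagonal operator has ||D|| = sup_n |d_n|. Here d_n = 17 - 3/n increases monotonically from d_1 = 14 toward 17, with all terms in [14, 17); so sup_n |d_n| = 17 (the supremum is the limit, not attained). So ||D|| = 17.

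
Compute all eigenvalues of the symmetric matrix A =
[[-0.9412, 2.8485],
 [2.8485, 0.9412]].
sigma(A) ≈ {-3, 3}

A is real symmetric, so its spectrum consists of real eigenvalues. Expanding the characteristic polynomial of the displayed matrix gives
  det(λ I - A) = p(λ) = λ^2 + (0)λ + (-9).
Solving p(λ) = 0 yields eigenvalues ≈ -3, 3. (A is shown rounded to 4 decimals, so these recover the underlying integer eigenvalues to within that precision.)
Verification: the trace of A = 0 equals the sum of eigenvalues 0, and det(A) ≈ -8.9998 matches the eigenvalue product -9.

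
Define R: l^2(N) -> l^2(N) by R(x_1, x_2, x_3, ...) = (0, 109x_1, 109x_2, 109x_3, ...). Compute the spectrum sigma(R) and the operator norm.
sigma(R) = closed disk {z in C : |z| ≤ 109}; ||R|| = 109

Note R = 109·U where U is the unit right shift (U x)_k = x_{k-1} (with x_0 := 0); so ||R|| = 109||U|| and sigma(R) = 109·sigma(U). ||R x||^2 = sum_{k≥1} |109x_k|^2 = 11881||x||^2, so ||R|| = 109 and sigma(R) ⊂ {|z| ≤ 109}. For any |lambda| < 109, the equation (R - lambda I) x = 0 forces x_1 = 0, then 109x_k = lambda x_{k+1} ⇒ x = 0, so R has no eigenvalues. But (R - lambda I) is not surjective for |lambda| < 109: solving (R - lambda I) x = e_1 would require x_n proportional to (lambda/109)^(-n), which is not in l^2. So every |lambda| < 109 lies in the residual spectrum. The boundary |lambda| = 109 is in the approximate point spectrum (the spectrum is closed). Hence sigma(R) is the closed disk of radius 109.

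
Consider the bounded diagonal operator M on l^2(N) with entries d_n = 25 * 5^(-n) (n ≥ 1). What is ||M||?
||M|| = 5 (attained at n = 1)

For M diagonal, ||M|| = sup_n |d_n|. The sequence d_n = 25 * 5^(-n) is positive and strictly decreasing (ratio 5^(-1) < 1), so the supremum is d_1 = 25/5 = 5. Hence ||M|| = 5.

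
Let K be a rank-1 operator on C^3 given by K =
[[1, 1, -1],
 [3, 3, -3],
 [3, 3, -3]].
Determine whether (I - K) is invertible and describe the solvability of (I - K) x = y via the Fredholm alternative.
(I - K) is singular (det(I - K) = 0, i.e. 1 ∈ sigma(K)). (I - K) x = y is solvable iff y ⊥ ker((I - K)^*) = span{(1, 1, -1)}, i.e. iff y_1 + y_2 - y_3 = 0. When solvable, the solutions are x = y + c·(1, 3, 3), c arbitrary (ker(I - K) = span{(1, 3, 3)}, dimension 1).

K has rank 1, so it is an outer product K = u v^T: every row of K is a multiple of one row vector. Reading off the entries, u = (1, 3, 3) and v = (1, 1, -1) (row i of K equals u_i·v^T). A rank-one matrix u v^T satisfies K u = u (v·u) and kills the (2)-dimensional subspace v^⊥, so its characteristic polynomial is lambda^2 (lambda - v·u) with v·u = tr K = 1. Hence the eigenvalues of I - K are 1 (multiplicity 2) and 1 - (1) = 0, so det(I - K) = 0. (Direct check: I - K =
[[0, -1, 1],
 [-3, -2, 3],
 [-3, -3, 4]]
has determinant 0.) So 1 is an eigenvalue of K and (I - K) is not invertible. The finite-dimensional Fredholm alternative says: either (I - K) is invertible, or ker(I - K) ≠ {0} and then range(I - K) = ker((I - K)^*)^⊥, with dim ker(I - K) = dim ker((I - K)^*). We are in the second case, so we need both kernels. Kernel of I - K: (I - K) u = u - u (v·u) = u - u = 0, so ker(I - K) = span{u} = span{(1, 3, 3)} (it is exactly 1-dimensional because rank(I - K) = 2). Kernel of the adjoint: K is real, so (I - K)^* = I - K^T = I - v u^T, and (I - v u^T) v = v - v (u·v) = 0; hence ker((I - K)^*) = span{v} = span{(1, 1, -1)}. Therefore (I - K) x = y is solvable iff <y, v> = 0, i.e. iff y_1 + y_2 - y_3 = 0. When this holds, K y = u (v·y) = 0, so (I - K) y = y and x = y is a particular solution; the full solution set is the line x = y + c·u = y + c·(1, 3, 3), c ∈ C.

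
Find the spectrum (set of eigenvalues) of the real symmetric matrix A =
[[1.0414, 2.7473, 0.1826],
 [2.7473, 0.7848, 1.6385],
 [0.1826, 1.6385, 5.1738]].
sigma(A) ≈ {-2, 3, 6}

A is real symmetric, so its spectrum consists of real eigenvalues. Expanding the characteristic polynomial of the displayed matrix gives
  det(λ I - A) = p(λ) = λ^3 + (-7)λ^2 + (0)λ + (36).
Solving p(λ) = 0 yields eigenvalues ≈ -2, 3, 6. (A is shown rounded to 4 decimals, so these recover the underlying integer eigenvalues to within that precision.)
Verification: the trace of A = 7 equals the sum of eigenvalues 7, and det(A) ≈ -35.9996 matches the eigenvalue product -36.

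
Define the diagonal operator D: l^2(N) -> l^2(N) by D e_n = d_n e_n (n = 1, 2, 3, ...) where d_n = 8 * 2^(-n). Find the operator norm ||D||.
||D|| = 4 (attained at n = 1)

For D diagonal, ||D|| = sup_n |d_n|. The sequence d_n = 8 * 2^(-n) is positive and strictly decreasing (ratio 2^(-1) < 1), so the supremum is d_1 = 8/2 = 4. Hence ||D|| = 4.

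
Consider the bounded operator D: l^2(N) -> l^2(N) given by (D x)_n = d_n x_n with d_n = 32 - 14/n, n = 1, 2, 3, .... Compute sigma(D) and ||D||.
sigma(D) = {32 - 14/n : n ≥ 1} ∪ {32}; ||D|| = 32

A bounded diagonal operator on l^2 with diagonal entries d_n has spectrum equal to the closure of {d_n : n ≥ 1}: every d_n is an eigenvalue (with eigenvector e_n), so {d_n} ⊂ sigma(D); the spectrum is closed, so its closure is too; and for lambda not in the closure, (D - lambda I) has bounded inverse (the diagonal entries 1/(d_n - lambda) are bounded). For our sequence d_n = 32 - 14/n, n = 1, 2, 3, ...:
  - {d_n} = {32 - 14/n : n ≥ 1}; the only limit point is 32
  - closure = {32 - 14/n : n ≥ 1} ∪ {32}
For the norm: a diagonal operator has ||D|| = sup_n |d_n|. Here d_n = 32 - 14/n increases monotonically from d_1 = 18 toward 32, with all terms in [18, 32); so sup_n |d_n| = 32 (the supremum is the limit, not attained). So ||D|| = 32.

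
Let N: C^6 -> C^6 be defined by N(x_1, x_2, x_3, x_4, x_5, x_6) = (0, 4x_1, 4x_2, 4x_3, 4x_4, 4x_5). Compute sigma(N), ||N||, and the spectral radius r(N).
sigma(N) = {0}; ||N|| = 4; r(N) = 0. (N is nilpotent with N^6 = 0.)

On C^6, N is a strictly lower-triangular matrix with 4 on the subdiagonal and zeros elsewhere, so its characteristic polynomial is lambda^6 and every eigenvalue is 0: sigma(N) = {0}. For the operator norm, N e_i = 4e_{i+1} for i = 1, ..., 5 and N e_6 = 0, so the singular values of N are 4 (with multiplicity 5) and 0; hence ||N|| = 4. The spectral radius r(N) = max|lambda| = 0. Note ||N|| > r(N) — characteristic of non-normal nilpotent operators. Indeed N^6 = 0.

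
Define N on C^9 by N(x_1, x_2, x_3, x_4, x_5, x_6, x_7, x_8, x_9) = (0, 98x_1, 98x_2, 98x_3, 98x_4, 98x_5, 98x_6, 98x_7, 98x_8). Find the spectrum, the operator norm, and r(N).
sigma(N) = {0}; ||N|| = 98; r(N) = 0. (N is nilpotent with N^9 = 0.)

On C^9, N is a strictly lower-triangular matrix with 98 on the subdiagonal and zeros elsewhere, so its characteristic polynomial is lambda^9 and every eigenvalue is 0: sigma(N) = {0}. For the operator norm, N e_i = 98e_{i+1} for i = 1, ..., 8 and N e_9 = 0, so the singular values of N are 98 (with multiplicity 8) and 0; hence ||N|| = 98. The spectral radius r(N) = max|lambda| = 0. Note ||N|| > r(N) — characteristic of non-normal nilpotent operators. Indeed N^9 = 0.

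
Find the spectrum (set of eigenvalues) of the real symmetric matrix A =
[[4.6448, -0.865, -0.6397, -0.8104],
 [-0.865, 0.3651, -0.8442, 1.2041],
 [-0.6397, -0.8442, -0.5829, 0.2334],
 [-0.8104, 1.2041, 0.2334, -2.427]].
sigma(A) ≈ {-3, -1, 1, 5}

A is real symmetric, so its spectrum consists of real eigenvalues. Expanding the characteristic polynomial of the displayed matrix gives
  det(λ I - A) = p(λ) = λ^4 + (-2)λ^3 + (-16)λ^2 + (2)λ + (14.999).
Solving p(λ) = 0 yields eigenvalues ≈ -3, -1, 1, 5. (A is shown rounded to 4 decimals, so these recover the underlying integer eigenvalues to within that precision.)
Verification: the trace of A = 2 equals the sum of eigenvalues 2, and det(A) ≈ 14.9990 matches the eigenvalue product 15.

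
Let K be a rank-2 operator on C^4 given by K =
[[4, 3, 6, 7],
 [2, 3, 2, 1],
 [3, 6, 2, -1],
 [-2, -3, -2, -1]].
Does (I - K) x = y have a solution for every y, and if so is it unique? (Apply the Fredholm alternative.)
(I - K) is invertible (det(I - K) = -11 ≠ 0), so for every y in C^4 the equation (I - K) x = y has a unique solution.

K has rank 2 and factors as K = U V^T = u1 v1^T + u2 v2^T with u1 = (2, 0, -1, 0), v1 = (1, 0, 2, 3), u2 = (1, 1, 2, -1), v2 = (2, 3, 2, 1) (multiplying out reproduces the displayed K). The nonzero eigenvalues of U V^T coincide with those of the 2 x 2 matrix G = V^T U = [[v1·u1, v1·u2], [v2·u1, v2·u2]] = [[0, 2], [2, 8]], and by the Sylvester determinant identity det(I_4 - U V^T) = det(I_2 - V^T U) = det([[1, -2], [-2, -7]]) = (1)(-7) - (-2)(-2) = -11. (Direct check: I - K =
[[-3, -3, -6, -7],
 [-2, -2, -2, -1],
 [-3, -6, -1, 1],
 [2, 3, 2, 2]]
has determinant -11.) The finite-dimensional Fredholm alternative says: either (I - K) is invertible, or ker(I - K) ≠ {0} and then range(I - K) = ker((I - K)^*)^⊥, with dim ker(I - K) = dim ker((I - K)^*). Since det(I - K) ≠ 0, 1 is not an eigenvalue of K and ker(I - K) = {0}, so we are in the first case: for every y there is a unique x = (I - K)^(-1) y. (Explicitly, by the Woodbury identity, (I - U V^T)^(-1) = I + U (I_2 - G)^(-1) V^T.)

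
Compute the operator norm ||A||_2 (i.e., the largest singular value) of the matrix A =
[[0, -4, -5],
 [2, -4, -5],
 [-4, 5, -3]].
||A||_2 ≈ 9.4019 (= sqrt(largest eigenvalue of A^T A))

||A||_2 = sigma_max(A) = sqrt(lambda_max(A^T A)). Form the symmetric matrix M = A^T A =
[[20, -28, 2],
 [-28, 57, 25],
 [2, 25, 59]].
Its characteristic polynomial (trace, sum of principal 2x2 minors, determinant of M give the coefficients) is
  p(λ) = det(λ I - M) = λ^3 - 136λ^2 + 4270λ - 5476.
No integer candidate from the rational root theorem (±divisors of 5476) is a root, so the roots are irrational. The cubic discriminant is Δ = 27150009584 > 0, so there are three distinct real roots. p(1) = -1341 and p(2) = 2528 have opposite signs, so a root lies in (1, 2); Newton's method refines it to λ ≈ 1.339. p(46) = 504 and p(47) = -1387 have opposite signs, so a root lies in (46, 47); Newton's method refines it to λ ≈ 46.2662. p(88) = -1428 and p(89) = 2267 have opposite signs, so a root lies in (88, 89); Newton's method refines it to λ ≈ 88.3948. Check (Vieta): the three roots sum to 136, matching tr M = 136.
So the eigenvalues of A^T A are ≈ 1.339, 46.2662, 88.3948 (all ≥ 0, as they must be for A^T A). The largest is λ_max ≈ 88.3948, hence ||A||_2 = sqrt(λ_max) ≈ 9.4019.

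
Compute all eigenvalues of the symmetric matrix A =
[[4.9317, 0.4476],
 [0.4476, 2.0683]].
sigma(A) ≈ {2, 5}

A is real symmetric, so its spectrum consists of real eigenvalues. Expanding the characteristic polynomial of the displayed matrix gives
  det(λ I - A) = p(λ) = λ^2 + (-7)λ + (10).
Solving p(λ) = 0 yields eigenvalues ≈ 2, 5. (A is shown rounded to 4 decimals, so these recover the underlying integer eigenvalues to within that precision.)
Verification: the trace of A = 7 equals the sum of eigenvalues 7, and det(A) ≈ 9.9999 matches the eigenvalue product 10.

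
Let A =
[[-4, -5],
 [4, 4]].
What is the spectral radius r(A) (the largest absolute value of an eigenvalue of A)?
r(A) = 2

The eigenvalues of A are the roots of its characteristic polynomial. With M = A (coefficients from the trace and determinant):
  p(λ) = det(λ I - M) = λ^2 + 4.
For λ^2 + 4 the discriminant is -16. It is negative, so the roots are the complex-conjugate pair λ = 0 ± (sqrt(16)/2) i ≈ 0 ± 2i. For a conjugate pair the product of the roots equals the constant term, so |λ|^2 = 4 and |λ| = sqrt(4) = 2.
Thus the eigenvalues (to 4 decimals) are 0 ± 2i (modulus 2). The spectral radius is the largest modulus: r(A) = 2. (Cross-check: r(A) ≤ ||A||_2 ≈ 8.5311; equality holds whenever A is normal, though it can also hold for some non-normal A.)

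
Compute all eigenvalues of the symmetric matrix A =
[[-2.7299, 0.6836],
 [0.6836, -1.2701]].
sigma(A) ≈ {-3, -1}

A is real symmetric, so its spectrum consists of real eigenvalues. Expanding the characteristic polynomial of the displayed matrix gives
  det(λ I - A) = p(λ) = λ^2 + (4)λ + (3).
Solving p(λ) = 0 yields eigenvalues ≈ -3, -1. (A is shown rounded to 4 decimals, so these recover the underlying integer eigenvalues to within that precision.)
Verification: the trace of A = -4 equals the sum of eigenvalues -4, and det(A) ≈ 2.9999 matches the eigenvalue product 3.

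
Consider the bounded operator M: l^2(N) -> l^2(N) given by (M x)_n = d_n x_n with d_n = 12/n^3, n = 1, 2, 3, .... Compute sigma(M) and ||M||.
sigma(M) = {12/n^3 : n ≥ 1} ∪ {0}; ||M|| = 12

A bounded diagonal operator on l^2 with diagonal entries d_n has spectrum equal to the closure of {d_n : n ≥ 1}: every d_n is an eigenvalue (with eigenvector e_n), so {d_n} ⊂ sigma(M); the spectrum is closed, so its closure is too; and for lambda not in the closure, (M - lambda I) has bounded inverse (the diagonal entries 1/(d_n - lambda) are bounded). For our sequence d_n = 12/n^3, n = 1, 2, 3, ...:
  - {d_n} = {12/n^3 : n ≥ 1}; the only limit point is 0
  - closure = {12/n^3 : n ≥ 1} ∪ {0}
For the norm: a diagonal operator has ||M|| = sup_n |d_n|. Here d_n = 12/n^3 is positive and decreasing, so sup_n |d_n| = d_1 = 12. So ||M|| = 12.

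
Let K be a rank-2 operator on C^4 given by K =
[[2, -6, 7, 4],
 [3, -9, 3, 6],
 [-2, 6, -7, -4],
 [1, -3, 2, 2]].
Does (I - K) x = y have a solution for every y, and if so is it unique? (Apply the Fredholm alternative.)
(I - K) is invertible (det(I - K) = 52 ≠ 0), so for every y in C^4 the equation (I - K) x = y has a unique solution.

K has rank 2 and factors as K = U V^T = u1 v1^T + u2 v2^T with u1 = (-2, -3, 2, -1), v1 = (-1, 3, -2, -2), u2 = (3, -3, -3, 0), v2 = (0, 0, 1, 0) (multiplying out reproduces the displayed K). The nonzero eigenvalues of U V^T coincide with those of the 2 x 2 matrix G = V^T U = [[v1·u1, v1·u2], [v2·u1, v2·u2]] = [[-9, -6], [2, -3]], and by the Sylvester determinant identity det(I_4 - U V^T) = det(I_2 - V^T U) = det([[10, 6], [-2, 4]]) = (10)(4) - (6)(-2) = 52. (Direct check: I - K =
[[-1, 6, -7, -4],
 [-3, 10, -3, -6],
 [2, -6, 8, 4],
 [-1, 3, -2, -1]]
has determinant 52.) The finite-dimensional Fredholm alternative says: either (I - K) is invertible, or ker(I - K) ≠ {0} and then range(I - K) = ker((I - K)^*)^⊥, with dim ker(I - K) = dim ker((I - K)^*). Since det(I - K) ≠ 0, 1 is not an eigenvalue of K and ker(I - K) = {0}, so we are in the first case: for every y there is a unique x = (I - K)^(-1) y. (Explicitly, by the Woodbury identity, (I - U V^T)^(-1) = I + U (I_2 - G)^(-1) V^T.)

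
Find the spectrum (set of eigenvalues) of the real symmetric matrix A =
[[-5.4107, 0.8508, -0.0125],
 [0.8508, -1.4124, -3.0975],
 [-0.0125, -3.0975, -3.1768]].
sigma(A) ≈ {-6, -5, 1}

A is real symmetric, so its spectrum consists of real eigenvalues. Expanding the characteristic polynomial of the displayed matrix gives
  det(λ I - A) = p(λ) = λ^3 + (10)λ^2 + (19)λ + (-30.0013).
Solving p(λ) = 0 yields eigenvalues ≈ -6, -5, 1. (A is shown rounded to 4 decimals, so these recover the underlying integer eigenvalues to within that precision.)
Verification: the trace of A = -10 equals the sum of eigenvalues -10, and det(A) ≈ 30.0013 matches the eigenvalue product 30.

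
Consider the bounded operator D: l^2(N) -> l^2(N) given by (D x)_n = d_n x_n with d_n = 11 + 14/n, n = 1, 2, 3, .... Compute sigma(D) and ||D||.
sigma(D) = {11 + 14/n : n ≥ 1} ∪ {11}; ||D|| = 25

A bounded diagonal operator on l^2 with diagonal entries d_n has spectrum equal to the closure of {d_n : n ≥ 1}: every d_n is an eigenvalue (with eigenvector e_n), so {d_n} ⊂ sigma(D); the spectrum is closed, so its closure is too; and for lambda not in the closure, (D - lambda I) has bounded inverse (the diagonal entries 1/(d_n - lambda) are bounded). For our sequence d_n = 11 + 14/n, n = 1, 2, 3, ...:
  - {d_n} = {11 + 14/n : n ≥ 1}; the only limit point is 11
  - closure = {11 + 14/n : n ≥ 1} ∪ {11}
For the norm: a diagonal operator has ||D|| = sup_n |d_n|. Here d_n = 11 + 14/n is positive and decreasing, so sup_n |d_n| = d_1 = 11 + 14 = 25. So ||D|| = 25.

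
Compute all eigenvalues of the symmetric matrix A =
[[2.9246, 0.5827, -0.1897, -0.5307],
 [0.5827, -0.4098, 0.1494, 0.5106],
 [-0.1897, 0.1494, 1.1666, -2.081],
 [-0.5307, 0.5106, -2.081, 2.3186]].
sigma(A) ≈ {-1, 0, 3, 4}

A is real symmetric, so its spectrum consists of real eigenvalues. Expanding the characteristic polynomial of the displayed matrix gives
  det(λ I - A) = p(λ) = λ^4 + (-6)λ^3 + (5)λ^2 + (12)λ + (0).
Solving p(λ) = 0 yields eigenvalues ≈ -1, 0, 3, 4. (A is shown rounded to 4 decimals, so these recover the underlying integer eigenvalues to within that precision.)
Verification: the trace of A = 6 equals the sum of eigenvalues 6, and det(A) ≈ -0.0004 matches the eigenvalue product 0.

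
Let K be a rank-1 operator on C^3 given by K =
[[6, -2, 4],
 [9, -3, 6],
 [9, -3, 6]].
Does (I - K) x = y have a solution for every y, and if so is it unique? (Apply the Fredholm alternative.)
(I - K) is invertible (det(I - K) = -8 ≠ 0), so for every y in C^3 the equation (I - K) x = y has a unique solution.

K has rank 1, so it is an outer product K = u v^T: every row of K is a multiple of one row vector. Reading off the entries, u = (-2, -3, -3) and v = (-3, 1, -2) (row i of K equals u_i·v^T). A rank-one matrix u v^T satisfies K u = u (v·u) and kills the (2)-dimensional subspace v^⊥, so its characteristic polynomial is lambda^2 (lambda - v·u) with v·u = tr K = 9. Hence the eigenvalues of I - K are 1 (multiplicity 2) and 1 - (9) = -8, so det(I - K) = -8. (Direct check: I - K =
[[-5, 2, -4],
 [-9, 4, -6],
 [-9, 3, -5]]
has determinant -8.) The finite-dimensional Fredholm alternative says: either (I - K) is invertible, or ker(I - K) ≠ {0} and then range(I - K) = ker((I - K)^*)^⊥, with dim ker(I - K) = dim ker((I - K)^*). Since det(I - K) ≠ 0, 1 is not an eigenvalue of K and ker(I - K) = {0}, so we are in the first case: for every y there is a unique x = (I - K)^(-1) y. Explicitly, by the Sherman–Morrison formula, (I - u v^T)^(-1) = I + u v^T/(1 - v·u), i.e. (I - K)^(-1) = I + K/(-8).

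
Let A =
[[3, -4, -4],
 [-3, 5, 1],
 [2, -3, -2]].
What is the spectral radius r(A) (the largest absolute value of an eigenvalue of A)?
r(A) ≈ 6.2926

The eigenvalues of A are the roots of its characteristic polynomial. With M = A (coefficients from the trace, the sum of principal 2x2 minors, and det A):
  p(λ) = det(λ I - M) = λ^3 - 6λ^2 - 2λ + 1.
No integer candidate from the rational root theorem (±divisors of 1) is a root, so the roots are irrational. The cubic discriminant is Δ = 1229 > 0, so there are three distinct real roots. p(-1) = -4 and p(0) = 1 have opposite signs, so a root lies in (-1, 0); Newton's method refines it to λ ≈ -0.5709. p(0) = 1 and p(1) = -6 have opposite signs, so a root lies in (0, 1); Newton's method refines it to λ ≈ 0.2783. p(6) = -11 and p(7) = 36 have opposite signs, so a root lies in (6, 7); Newton's method refines it to λ ≈ 6.2926. Check (Vieta): the three roots sum to 6, matching tr M = 6.
Thus the eigenvalues (to 4 decimals) are -0.5709 (modulus 0.5709); 0.2783 (modulus 0.2783); 6.2926 (modulus 6.2926). The spectral radius is the largest modulus: r(A) ≈ 6.2926. (Cross-check: r(A) ≤ ||A||_2 ≈ 9.3853; equality holds whenever A is normal, though it can also hold for some non-normal A.)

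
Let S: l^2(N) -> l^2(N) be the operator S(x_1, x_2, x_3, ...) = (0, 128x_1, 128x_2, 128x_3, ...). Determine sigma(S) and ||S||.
sigma(S) = closed disk {z in C : |z| ≤ 128}; ||S|| = 128

Note S = 128·U where U is the unit right shift (U x)_k = x_{k-1} (with x_0 := 0); so ||S|| = 128||U|| and sigma(S) = 128·sigma(U). ||S x||^2 = sum_{k≥1} |128x_k|^2 = 16384||x||^2, so ||S|| = 128 and sigma(S) ⊂ {|z| ≤ 128}. For any |lambda| < 128, the equation (S - lambda I) x = 0 forces x_1 = 0, then 128x_k = lambda x_{k+1} ⇒ x = 0, so S has no eigenvalues. But (S - lambda I) is not surjective for |lambda| < 128: solving (S - lambda I) x = e_1 would require x_n proportional to (lambda/128)^(-n), which is not in l^2. So every |lambda| < 128 lies in the residual spectrum. The boundary |lambda| = 128 is in the approximate point spectrum (the spectrum is closed). Hence sigma(S) is the closed disk of radius 128.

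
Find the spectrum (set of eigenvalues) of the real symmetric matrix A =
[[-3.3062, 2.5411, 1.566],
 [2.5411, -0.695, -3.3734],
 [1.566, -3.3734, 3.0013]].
sigma(A) ≈ {-6, 0, 5}

A is real symmetric, so its spectrum consists of real eigenvalues. Expanding the characteristic polynomial of the displayed matrix gives
  det(λ I - A) = p(λ) = λ^3 + (1)λ^2 + (-30)λ + (0.0031).
Solving p(λ) = 0 yields eigenvalues ≈ -6, 0, 5. (A is shown rounded to 4 decimals, so these recover the underlying integer eigenvalues to within that precision.)
Verification: the trace of A = -1 equals the sum of eigenvalues -1, and det(A) ≈ -0.0031 matches the eigenvalue product 0.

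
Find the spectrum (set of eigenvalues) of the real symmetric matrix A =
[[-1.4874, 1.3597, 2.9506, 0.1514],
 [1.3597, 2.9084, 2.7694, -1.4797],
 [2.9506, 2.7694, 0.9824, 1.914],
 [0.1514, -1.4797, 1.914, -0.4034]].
sigma(A) ≈ {-4, -2, 2, 6}

A is real symmetric, so its spectrum consists of real eigenvalues. Expanding the characteristic polynomial of the displayed matrix gives
  det(λ I - A) = p(λ) = λ^4 + (-2)λ^3 + (-28)λ^2 + (8)λ + (95.9986).
Solving p(λ) = 0 yields eigenvalues ≈ -4, -2, 2, 6. (A is shown rounded to 4 decimals, so these recover the underlying integer eigenvalues to within that precision.)
Verification: the trace of A = 2 equals the sum of eigenvalues 2, and det(A) ≈ 95.9986 matches the eigenvalue product 96.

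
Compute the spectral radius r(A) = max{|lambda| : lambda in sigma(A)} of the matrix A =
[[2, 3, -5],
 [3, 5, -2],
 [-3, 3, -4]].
r(A) ≈ 6.3397

The eigenvalues of A are the roots of its characteristic polynomial. With M = A (coefficients from the trace, the sum of principal 2x2 minors, and det A):
  p(λ) = det(λ I - M) = λ^3 - 3λ^2 - 36λ + 94.
No integer candidate from the rational root theorem (±divisors of 94) is a root, so the roots are irrational. The cubic discriminant is Δ = 152604 > 0, so there are three distinct real roots. p(-6) = -14 and p(-5) = 74 have opposite signs, so a root lies in (-6, -5); Newton's method refines it to λ ≈ -5.867. p(2) = 18 and p(3) = -14 have opposite signs, so a root lies in (2, 3); Newton's method refines it to λ ≈ 2.5272. p(6) = -14 and p(7) = 38 have opposite signs, so a root lies in (6, 7); Newton's method refines it to λ ≈ 6.3397. Check (Vieta): the three roots sum to 3, matching tr M = 3.
Thus the eigenvalues (to 4 decimals) are -5.867 (modulus 5.867); 2.5272 (modulus 2.5272); 6.3397 (modulus 6.3397). The spectral radius is the largest modulus: r(A) ≈ 6.3397. (Cross-check: r(A) ≤ ||A||_2 ≈ 9.1157; equality holds whenever A is normal, though it can also hold for some non-normal A.)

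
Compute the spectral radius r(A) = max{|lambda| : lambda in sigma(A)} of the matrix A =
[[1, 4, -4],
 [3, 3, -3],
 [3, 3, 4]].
r(A) ≈ 6.4946

The eigenvalues of A are the roots of its characteristic polynomial. With M = A (coefficients from the trace, the sum of principal 2x2 minors, and det A):
  p(λ) = det(λ I - M) = λ^3 - 8λ^2 + 28λ + 63.
No integer candidate from the rational root theorem (±divisors of 63) is a root, so the roots are irrational. The cubic discriminant is Δ = -269787 < 0, so there is one real root and a complex-conjugate pair. p(-2) = -33 and p(-1) = 26 have opposite signs, so a root lies in (-2, -1); Newton's method refines it to λ ≈ -1.4936. Dividing out (λ - (-1.4936)) leaves approximately λ^2 - 9.4936λ + 42.1797. For λ^2 - 9.4936λ + 42.1797 the discriminant is -78.5903. It is negative, so the remaining roots are the complex-conjugate pair λ ≈ 4.7468 ± 4.4326i. Their product equals the constant term, so |λ|^2 ≈ 42.1797 and |λ| ≈ 6.4946.
Thus the eigenvalues (to 4 decimals) are -1.4936 (modulus 1.4936); 4.7468 ± 4.4326i (modulus 6.4946). The spectral radius is the largest modulus: r(A) ≈ 6.4946. (Cross-check: r(A) ≤ ||A||_2 ≈ 7.5911; equality holds whenever A is normal, though it can also hold for some non-normal A.)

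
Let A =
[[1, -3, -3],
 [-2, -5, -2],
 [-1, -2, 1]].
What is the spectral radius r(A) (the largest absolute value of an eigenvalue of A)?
r(A) = (4 + sqrt(88))/2 ≈ 6.6904

The eigenvalues of A are the roots of its characteristic polynomial. With M = A (coefficients from the trace, the sum of principal 2x2 minors, and det A):
  p(λ) = det(λ I - M) = λ^3 + 3λ^2 - 22λ + 18.
By the rational root theorem any rational root is an integer divisor of 18. Testing λ = 1: p(1) = 1 + 3 - 22 + 18 = 0, so λ = 1 is a root. Dividing out (λ - 1) leaves p(λ) = (λ - 1)(λ^2 + 4λ - 18). For λ^2 + 4λ - 18 the discriminant is 88. It is nonnegative but not a perfect square, so the roots are real and irrational: λ = (-4 ± sqrt(88))/2 ≈ 2.6904, -6.6904.
Thus the eigenvalues (to 4 decimals) are 2.6904 (modulus 2.6904); -6.6904 (modulus 6.6904); 1 (modulus 1). The spectral radius is the largest modulus: r(A) = (4 + sqrt(88))/2 ≈ 6.6904. (Cross-check: r(A) ≤ ||A||_2 ≈ 6.9521; equality holds whenever A is normal, though it can also hold for some non-normal A.)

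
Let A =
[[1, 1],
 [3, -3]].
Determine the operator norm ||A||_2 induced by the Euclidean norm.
||A||_2 = sqrt(18) ≈ 4.2426 (= sqrt(largest eigenvalue of A^T A))

||A||_2 = sigma_max(A) = sqrt(lambda_max(A^T A)). Form the symmetric matrix M = A^T A =
[[10, -8],
 [-8, 10]].
Its characteristic polynomial (trace, determinant of M give the coefficients) is
  p(λ) = det(λ I - M) = λ^2 - 20λ + 36.
For λ^2 - 20λ + 36 the discriminant is 256. It is a perfect square (16^2), so the roots are rational: λ = (20 ± 16)/2 = 18, 2.
So the eigenvalues of A^T A are ≈ 2, 18 (all ≥ 0, as they must be for A^T A). The largest is λ_max = 18, hence ||A||_2 = sqrt(λ_max) = sqrt(18) ≈ 4.2426.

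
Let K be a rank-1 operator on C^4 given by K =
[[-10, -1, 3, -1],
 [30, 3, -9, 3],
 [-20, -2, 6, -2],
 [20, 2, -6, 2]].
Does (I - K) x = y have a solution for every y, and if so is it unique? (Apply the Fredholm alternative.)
(I - K) is singular (det(I - K) = 0, i.e. 1 ∈ sigma(K)). (I - K) x = y is solvable iff y ⊥ ker((I - K)^*) = span{(-10, -1, 3, -1)}, i.e. iff -10y_1 - y_2 + 3y_3 - y_4 = 0. When solvable, the solutions are x = y + c·(1, -3, 2, -2), c arbitrary (ker(I - K) = span{(1, -3, 2, -2)}, dimension 1).

K has rank 1, so it is an outer product K = u v^T: every row of K is a multiple of one row vector. Reading off the entries, u = (1, -3, 2, -2) and v = (-10, -1, 3, -1) (row i of K equals u_i·v^T). A rank-one matrix u v^T satisfies K u = u (v·u) and kills the (3)-dimensional subspace v^⊥, so its characteristic polynomial is lambda^3 (lambda - v·u) with v·u = tr K = 1. Hence the eigenvalues of I - K are 1 (multiplicity 3) and 1 - (1) = 0, so det(I - K) = 0. (Direct check: I - K =
[[11, 1, -3, 1],
 [-30, -2, 9, -3],
 [20, 2, -5, 2],
 [-20, -2, 6, -1]]
has determinant 0.) So 1 is an eigenvalue of K and (I - K) is not invertible. The finite-dimensional Fredholm alternative says: either (I - K) is invertible, or ker(I - K) ≠ {0} and then range(I - K) = ker((I - K)^*)^⊥, with dim ker(I - K) = dim ker((I - K)^*). We are in the second case, so we need both kernels. Kernel of I - K: (I - K) u = u - u (v·u) = u - u = 0, so ker(I - K) = span{u} = span{(1, -3, 2, -2)} (it is exactly 1-dimensional because rank(I - K) = 3). Kernel of the adjoint: K is real, so (I - K)^* = I - K^T = I - v u^T, and (I - v u^T) v = v - v (u·v) = 0; hence ker((I - K)^*) = span{v} = span{(-10, -1, 3, -1)}. Therefore (I - K) x = y is solvable iff <y, v> = 0, i.e. iff -10y_1 - y_2 + 3y_3 - y_4 = 0. When this holds, K y = u (v·y) = 0, so (I - K) y = y and x = y is a particular solution; the full solution set is the line x = y + c·u = y + c·(1, -3, 2, -2), c ∈ C.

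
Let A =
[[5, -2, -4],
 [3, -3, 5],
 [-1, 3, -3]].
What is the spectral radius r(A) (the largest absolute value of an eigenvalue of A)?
r(A) ≈ 7.0599

The eigenvalues of A are the roots of its characteristic polynomial. With M = A (coefficients from the trace, the sum of principal 2x2 minors, and det A):
  p(λ) = det(λ I - M) = λ^3 + λ^2 - 34λ + 62.
No integer candidate from the rational root theorem (±divisors of 62) is a root, so the roots are irrational. The cubic discriminant is Δ = 16392 > 0, so there are three distinct real roots. p(-8) = -114 and p(-7) = 6 have opposite signs, so a root lies in (-8, -7); Newton's method refines it to λ ≈ -7.0599. p(2) = 6 and p(3) = -4 have opposite signs, so a root lies in (2, 3); Newton's method refines it to λ ≈ 2.3987. p(3) = -4 and p(4) = 6 have opposite signs, so a root lies in (3, 4); Newton's method refines it to λ ≈ 3.6612. Check (Vieta): the three roots sum to -1, matching tr M = -1.
Thus the eigenvalues (to 4 decimals) are -7.0599 (modulus 7.0599); 2.3987 (modulus 2.3987); 3.6612 (modulus 3.6612). The spectral radius is the largest modulus: r(A) ≈ 7.0599. (Cross-check: r(A) ≤ ||A||_2 ≈ 7.7815; equality holds whenever A is normal, though it can also hold for some non-normal A.)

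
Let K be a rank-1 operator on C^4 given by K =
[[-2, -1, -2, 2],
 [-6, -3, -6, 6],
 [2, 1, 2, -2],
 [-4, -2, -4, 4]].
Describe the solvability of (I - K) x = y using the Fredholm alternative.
(I - K) is singular (det(I - K) = 0, i.e. 1 ∈ sigma(K)). (I - K) x = y is solvable iff y ⊥ ker((I - K)^*) = span{(-2, -1, -2, 2)}, i.e. iff -2y_1 - y_2 - 2y_3 + 2y_4 = 0. When solvable, the solutions are x = y + c·(1, 3, -1, 2), c arbitrary (ker(I - K) = span{(1, 3, -1, 2)}, dimension 1).

K has rank 1, so it is an outer product K = u v^T: every row of K is a multiple of one row vector. Reading off the entries, u = (1, 3, -1, 2) and v = (-2, -1, -2, 2) (row i of K equals u_i·v^T). A rank-one matrix u v^T satisfies K u = u (v·u) and kills the (3)-dimensional subspace v^⊥, so its characteristic polynomial is lambda^3 (lambda - v·u) with v·u = tr K = 1. Hence the eigenvalues of I - K are 1 (multiplicity 3) and 1 - (1) = 0, so det(I - K) = 0. (Direct check: I - K =
[[3, 1, 2, -2],
 [6, 4, 6, -6],
 [-2, -1, -1, 2],
 [4, 2, 4, -3]]
has determinant 0.) So 1 is an eigenvalue of K and (I - K) is not invertible. The finite-dimensional Fredholm alternative says: either (I - K) is invertible, or ker(I - K) ≠ {0} and then range(I - K) = ker((I - K)^*)^⊥, with dim ker(I - K) = dim ker((I - K)^*). We are in the second case, so we need both kernels. Kernel of I - K: (I - K) u = u - u (v·u) = u - u = 0, so ker(I - K) = span{u} = span{(1, 3, -1, 2)} (it is exactly 1-dimensional because rank(I - K) = 3). Kernel of the adjoint: K is real, so (I - K)^* = I - K^T = I - v u^T, and (I - v u^T) v = v - v (u·v) = 0; hence ker((I - K)^*) = span{v} = span{(-2, -1, -2, 2)}. Therefore (I - K) x = y is solvable iff <y, v> = 0, i.e. iff -2y_1 - y_2 - 2y_3 + 2y_4 = 0. When this holds, K y = u (v·y) = 0, so (I - K) y = y and x = y is a particular solution; the full solution set is the line x = y + c·u = y + c·(1, 3, -1, 2), c ∈ C.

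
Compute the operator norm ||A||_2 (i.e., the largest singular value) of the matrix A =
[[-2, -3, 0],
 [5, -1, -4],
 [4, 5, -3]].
||A||_2 ≈ 8.9783 (= sqrt(largest eigenvalue of A^T A))

||A||_2 = sigma_max(A) = sqrt(lambda_max(A^T A)). Form the symmetric matrix M = A^T A =
[[45, 21, -32],
 [21, 35, -11],
 [-32, -11, 25]].
Its characteristic polynomial (trace, sum of principal 2x2 minors, determinant of M give the coefficients) is
  p(λ) = det(λ I - M) = λ^3 - 105λ^2 + 1989λ - 1849.
No integer candidate from the rational root theorem (±divisors of 1849) is a root, so the roots are irrational. The cubic discriminant is Δ = 10438012512 > 0, so there are three distinct real roots. p(0) = -1849 and p(1) = 36 have opposite signs, so a root lies in (0, 1); Newton's method refines it to λ ≈ 0.9798. p(23) = 520 and p(24) = -769 have opposite signs, so a root lies in (23, 24); Newton's method refines it to λ ≈ 23.4099. p(80) = -2729 and p(81) = 1796 have opposite signs, so a root lies in (80, 81); Newton's method refines it to λ ≈ 80.6103. Check (Vieta): the three roots sum to 105, matching tr M = 105.
So the eigenvalues of A^T A are ≈ 0.9798, 23.4099, 80.6103 (all ≥ 0, as they must be for A^T A). The largest is λ_max ≈ 80.6103, hence ||A||_2 = sqrt(λ_max) ≈ 8.9783.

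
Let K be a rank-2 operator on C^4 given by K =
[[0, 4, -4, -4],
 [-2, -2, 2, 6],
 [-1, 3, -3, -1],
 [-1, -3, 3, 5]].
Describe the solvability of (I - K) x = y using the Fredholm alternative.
(I - K) is invertible (det(I - K) = -3 ≠ 0), so for every y in C^4 the equation (I - K) x = y has a unique solution.

K has rank 2 and factors as K = U V^T = u1 v1^T + u2 v2^T with u1 = (0, 2, 1, 1), v1 = (-1, 1, -1, 1), u2 = (2, -2, 1, -2), v2 = (0, 2, -2, -2) (multiplying out reproduces the displayed K). The nonzero eigenvalues of U V^T coincide with those of the 2 x 2 matrix G = V^T U = [[v1·u1, v1·u2], [v2·u1, v2·u2]] = [[2, -7], [0, -2]], and by the Sylvester determinant identity det(I_4 - U V^T) = det(I_2 - V^T U) = det([[-1, 7], [0, 3]]) = (-1)(3) - (7)(0) = -3. (Direct check: I - K =
[[1, -4, 4, 4],
 [2, 3, -2, -6],
 [1, -3, 4, 1],
 [1, 3, -3, -4]]
has determinant -3.) The finite-dimensional Fredholm alternative says: either (I - K) is invertible, or ker(I - K) ≠ {0} and then range(I - K) = ker((I - K)^*)^⊥, with dim ker(I - K) = dim ker((I - K)^*). Since det(I - K) ≠ 0, 1 is not an eigenvalue of K and ker(I - K) = {0}, so we are in the first case: for every y there is a unique x = (I - K)^(-1) y. (Explicitly, by the Woodbury identity, (I - U V^T)^(-1) = I + U (I_2 - G)^(-1) V^T.)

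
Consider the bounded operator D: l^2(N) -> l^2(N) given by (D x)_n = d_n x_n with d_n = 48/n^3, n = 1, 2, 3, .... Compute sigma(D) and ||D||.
sigma(D) = {48/n^3 : n ≥ 1} ∪ {0}; ||D|| = 48

A bounded diagonal operator on l^2 with diagonal entries d_n has spectrum equal to the closure of {d_n : n ≥ 1}: every d_n is an eigenvalue (with eigenvector e_n), so {d_n} ⊂ sigma(D); the spectrum is closed, so its closure is too; and for lambda not in the closure, (D - lambda I) has bounded inverse (the diagonal entries 1/(d_n - lambda) are bounded). For our sequence d_n = 48/n^3, n = 1, 2, 3, ...:
  - {d_n} = {48/n^3 : n ≥ 1}; the only limit point is 0
  - closure = {48/n^3 : n ≥ 1} ∪ {0}
For the norm: a diagonal operator has ||D|| = sup_n |d_n|. Here d_n = 48/n^3 is positive and decreasing, so sup_n |d_n| = d_1 = 48. So ||D|| = 48.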